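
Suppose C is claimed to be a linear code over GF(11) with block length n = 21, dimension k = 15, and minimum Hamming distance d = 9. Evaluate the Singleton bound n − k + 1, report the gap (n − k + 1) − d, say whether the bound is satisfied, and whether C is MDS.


Singleton RHS = n − k + 1 = 7, slack = -2, bound violated (no such code; not MDS).

Singleton bound: d ≤ n − k + 1.
Here n = 21, k = 15, so n − k + 1 = 7.
Given d = 9, check d ≤ 7: NO.
Slack = (n − k + 1) − d = -2.
The slack is negative: d = 9 exceeds n − k + 1 = 7 by 2, so the Singleton bound is violated and no linear [21, 15, 9]_11 code can exist. In particular it is not MDS (MDS requires d = n − k + 1 exactly).
Description: the claimed parameters are [21, 15, 9]_11; such a code would be impossible (violates the Singleton bound).


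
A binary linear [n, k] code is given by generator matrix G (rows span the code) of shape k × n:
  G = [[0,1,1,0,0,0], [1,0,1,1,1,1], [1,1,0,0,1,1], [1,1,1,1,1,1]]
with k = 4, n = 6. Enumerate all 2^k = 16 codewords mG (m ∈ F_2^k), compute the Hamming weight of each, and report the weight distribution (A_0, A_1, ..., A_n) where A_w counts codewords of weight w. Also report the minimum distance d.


Weight distribution: A_0 = 1, A_1 = 3, A_2 = 3, A_3 = 2, A_4 = 3, A_5 = 3, A_6 = 1. Minimum distance d = 1.

Enumerate all 2^4 = 16 messages m ∈ F_2^4.
For each, compute codeword c = mG in F_2^6, then tally its weight.
  m = 0000 → c = 000000, weight = 0.
  m = 1000 → c = 011000, weight = 2.
  m = 0100 → c = 101111, weight = 5.
  m = 1100 → c = 110111, weight = 5.
  m = 0010 → c = 110011, weight = 4.
  m = 1010 → c = 101011, weight = 4.
  m = 0110 → c = 011100, weight = 3.
  m = 1110 → c = 000100, weight = 1.
  m = 0001 → c = 111111, weight = 6.
  m = 1001 → c = 100111, weight = 4.
  m = 0101 → c = 010000, weight = 1.
  m = 1101 → c = 001000, weight = 1.
  m = 0011 → c = 001100, weight = 2.
  m = 1011 → c = 010100, weight = 2.
  m = 0111 → c = 100011, weight = 3.
  m = 1111 → c = 111011, weight = 5.
Tally weights:
  weight 0: 1 codewords.
  weight 1: 3 codewords.
  weight 2: 3 codewords.
  weight 3: 2 codewords.
  weight 4: 3 codewords.
  weight 5: 3 codewords.
  weight 6: 1 codewords.
Minimum distance d = smallest w > 0 with A_w > 0 = 1.
Sanity: Σ A_w = 16 = 2^4 = 16 ✓.


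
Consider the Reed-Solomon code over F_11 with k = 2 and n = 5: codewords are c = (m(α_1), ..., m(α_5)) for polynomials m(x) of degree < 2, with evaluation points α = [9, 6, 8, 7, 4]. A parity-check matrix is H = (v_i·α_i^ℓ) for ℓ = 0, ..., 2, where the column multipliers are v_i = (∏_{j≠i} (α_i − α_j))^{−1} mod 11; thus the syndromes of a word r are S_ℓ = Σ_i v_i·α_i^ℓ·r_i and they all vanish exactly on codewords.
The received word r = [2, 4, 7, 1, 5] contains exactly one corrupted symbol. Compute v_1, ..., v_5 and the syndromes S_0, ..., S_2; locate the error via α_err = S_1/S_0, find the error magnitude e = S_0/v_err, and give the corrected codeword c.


S = (2, 1, 6), error at position 2, error magnitude e = 9, c = [2, 6, 7, 1, 5].

Step 1: column multipliers v_i = (∏_{j≠i}(α_i − α_j))^{−1} mod 11.
  i = 1 (α = 9): (9−6)(9−8)(9−7)(9−4) = 3·1·2·5 = 30 ≡ 8, so v_1 = 8^{−1} = 7 (mod 11).
  i = 2 (α = 6): (6−9)(6−8)(6−7)(6−4) = (−3)·(−2)·(−1)·2 = −12 ≡ 10, so v_2 = 10^{−1} = 10 (mod 11).
  i = 3 (α = 8): (8−9)(8−6)(8−7)(8−4) = (−1)·2·1·4 = −8 ≡ 3, so v_3 = 3^{−1} = 4 (mod 11).
  i = 4 (α = 7): (7−9)(7−6)(7−8)(7−4) = (−2)·1·(−1)·3 = 6 ≡ 6, so v_4 = 6^{−1} = 2 (mod 11).
  i = 5 (α = 4): (4−9)(4−6)(4−8)(4−7) = (−5)·(−2)·(−4)·(−3) = 120 ≡ 10, so v_5 = 10^{−1} = 10 (mod 11).
  v = [7, 10, 4, 2, 10].
Step 2: syndromes of r = [2, 4, 7, 1, 5] (all sums mod 11).
  S_0 = Σ v_i r_i = 7·2 + 10·4 + 4·7 + 2·1 + 10·5 = 134 ≡ 2.
  S_1 = Σ v_i α_i r_i = 7·9·2 + 10·6·4 + 4·8·7 + 2·7·1 + 10·4·5 = 804 ≡ 1.
  α_i^2 mod 11 = [4, 3, 9, 5, 5].
  S_2 = Σ v_i α_i^2 r_i = 7·4·2 + 10·3·4 + 4·9·7 + 2·5·1 + 10·5·5 = 688 ≡ 6.
  S = (2, 1, 6) ≠ 0, so r is not a codeword (an error is present).
Step 3: locate the error. For a single error e at position i, S_ℓ = v_i·e·α_i^ℓ, so α_err = S_1/S_0.
  S_0^{−1} = 2^{−1} = 6 (mod 11), so α_err = 1·6 = 6 ≡ 6 = α_2. Error position i = 2.
  Consistency check: S_2/S_1 = 6·1 = 6 ≡ 6 = α_err ✓ (single-error assumption holds).
Step 4: error magnitude e = S_0/v_2 = S_0·∏_{j≠2}(α_2 − α_j) = 2·10 = 20 ≡ 9 (mod 11).
Step 5: correct position 2: c_2 = r_2 − e = 4 − 9 ≡ 6 (mod 11). Hence c = [2, 6, 7, 1, 5].
  Check: interpolating c through the α_i gives m(x) = 3 + 6·x (degree < 2) with m(α_i) = c_i for every i, so c is indeed a codeword.


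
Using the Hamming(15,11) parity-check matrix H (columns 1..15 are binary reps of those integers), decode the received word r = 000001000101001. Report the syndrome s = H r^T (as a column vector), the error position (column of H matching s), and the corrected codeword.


s = (1, 1, 1, 1)^T, error position = 15, corrected codeword c = 000001000101000

Compute s = H r^T mod 2 one row at a time:
  s_1 = 0 + 0 + 1 + 0 + 1 + 0 + 0 + 1 = 3 ≡ 1 (mod 2).
  s_2 = 0 + 0 + 1 + 0 + 1 + 0 + 0 + 1 = 3 ≡ 1 (mod 2).
  s_3 = 0 + 0 + 1 + 0 + 1 + 0 + 0 + 1 = 3 ≡ 1 (mod 2).
  s_4 = 0 + 0 + 0 + 0 + 0 + 0 + 0 + 1 = 1 ≡ 1 (mod 2).
s = (1, 1, 1, 1)^T — this equals column 15 of H (binary 1111), so error is at position 15.
Correct: flip bit 15 of r = 000001000101001 to get c = 000001000101000.


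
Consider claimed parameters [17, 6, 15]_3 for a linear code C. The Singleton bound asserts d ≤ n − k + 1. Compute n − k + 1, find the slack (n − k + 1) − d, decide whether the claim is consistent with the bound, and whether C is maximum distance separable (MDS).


Singleton RHS = n − k + 1 = 12, slack = -3, bound violated (no such code; not MDS).

Singleton bound: d ≤ n − k + 1.
Here n = 17, k = 6, so n − k + 1 = 12.
Given d = 15, check d ≤ 12: NO.
Slack = (n − k + 1) − d = -3.
The slack is negative: d = 15 exceeds n − k + 1 = 12 by 3, so the Singleton bound is violated and no linear [17, 6, 15]_3 code can exist. In particular it is not MDS (MDS requires d = n − k + 1 exactly).
Description: the claimed parameters are [17, 6, 15]_3; such a code would be impossible (violates the Singleton bound).


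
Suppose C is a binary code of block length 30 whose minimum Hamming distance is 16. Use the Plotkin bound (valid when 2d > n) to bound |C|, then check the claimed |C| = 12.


Plotkin bound M ≤ 16; given |C| = 12 ≤ bound (satisfied).

Check applicability: 2d = 32, n = 30.
2d − n = 2 > 0, so Plotkin applies.
Compute d/(2d−n) = 16/2 ≈ 8.0000.
⌊d/(2d−n)⌋ = 8.
Plotkin bound: M ≤ 2·8 = 16.
Given |C| = 12, check: satisfied.
This |C| is below the Plotkin bound.


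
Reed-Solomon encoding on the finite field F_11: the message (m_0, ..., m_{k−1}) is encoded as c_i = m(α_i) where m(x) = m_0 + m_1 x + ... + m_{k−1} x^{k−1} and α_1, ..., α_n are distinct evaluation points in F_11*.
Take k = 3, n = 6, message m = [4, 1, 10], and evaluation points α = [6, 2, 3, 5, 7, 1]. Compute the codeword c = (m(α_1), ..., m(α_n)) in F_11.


c = [7, 2, 9, 6, 6, 4]

Message polynomial: m(x) = 4 + 1·x + 10·x^2 (mod 11).
For each evaluation point α_i, compute m(α_i) mod 11:
  α_1 = 6: Horner steps 10 → 6 → 7, so m(6) = 7.
  α_2 = 2: Horner steps 10 → 10 → 2, so m(2) = 2.
  α_3 = 3: Horner steps 10 → 9 → 9, so m(3) = 9.
  α_4 = 5: Horner steps 10 → 7 → 6, so m(5) = 6.
  α_5 = 7: Horner steps 10 → 5 → 6, so m(7) = 6.
  α_6 = 1: Horner steps 10 → 0 → 4, so m(1) = 4.
Codeword c = [7, 2, 9, 6, 6, 4] ∈ F_11^6.


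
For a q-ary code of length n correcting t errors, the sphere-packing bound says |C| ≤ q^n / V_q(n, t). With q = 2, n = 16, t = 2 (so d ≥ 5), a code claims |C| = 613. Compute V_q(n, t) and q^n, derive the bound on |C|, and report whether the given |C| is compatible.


V_q(n, t) = 137, q^n = 65536, Hamming bound = 478, |C| = 613 > bound (violated).

Step 1: Compute V_q(n, t) = Σ_{j=0}^2 C(n, j) (q−1)^j.
  j = 0: C(16,0)·(1)^0 = 1·1 = 1.
  j = 1: C(16,1)·(1)^1 = 16·1 = 16.
  j = 2: C(16,2)·(1)^2 = 120·1 = 120.
  V_q(n, t) = 1 + 16 + 120 = 137.
Step 2: q^n = 2^16 = 65536.
Step 3: Hamming bound ⌊q^n / V_q(n,t)⌋ = ⌊65536/137⌋ = 478.
Step 4: Compare |C| = 613 to 478: violated.
The claimed |C| lies above the Hamming bound, so no 2-ary code of length 16 with d ≥ 5 can have 613 codewords.


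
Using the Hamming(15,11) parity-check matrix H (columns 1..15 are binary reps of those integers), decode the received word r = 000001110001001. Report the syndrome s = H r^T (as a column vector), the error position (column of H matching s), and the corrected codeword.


s = (1, 0, 1, 0)^T, error position = 10, corrected codeword c = 000001110101001

Compute s = H r^T mod 2 one row at a time:
  s_1 = 1 + 0 + 0 + 0 + 1 + 0 + 0 + 1 = 3 ≡ 1 (mod 2).
  s_2 = 0 + 0 + 1 + 1 + 1 + 0 + 0 + 1 = 4 ≡ 0 (mod 2).
  s_3 = 0 + 0 + 1 + 1 + 0 + 0 + 0 + 1 = 3 ≡ 1 (mod 2).
  s_4 = 0 + 0 + 0 + 1 + 0 + 0 + 0 + 1 = 2 ≡ 0 (mod 2).
s = (1, 0, 1, 0)^T — this equals column 10 of H (binary 1010), so error is at position 10.
Correct: flip bit 10 of r = 000001110001001 to get c = 000001110101001.


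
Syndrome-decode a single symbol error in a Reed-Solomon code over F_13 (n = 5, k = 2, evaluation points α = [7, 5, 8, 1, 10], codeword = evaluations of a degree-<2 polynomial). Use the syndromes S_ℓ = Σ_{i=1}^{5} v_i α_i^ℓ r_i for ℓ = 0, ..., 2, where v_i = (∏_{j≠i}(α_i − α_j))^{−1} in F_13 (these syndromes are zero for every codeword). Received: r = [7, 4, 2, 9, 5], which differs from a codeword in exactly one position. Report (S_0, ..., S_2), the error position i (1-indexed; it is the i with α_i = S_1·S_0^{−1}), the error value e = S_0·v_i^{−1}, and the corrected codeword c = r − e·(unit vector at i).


S = (6, 6, 6), error at position 4, error magnitude e = 11, c = [7, 4, 2, 11, 5].

Step 1: column multipliers v_i = (∏_{j≠i}(α_i − α_j))^{−1} mod 13.
  i = 1 (α = 7): (7−5)(7−8)(7−1)(7−10) = 2·(−1)·6·(−3) = 36 ≡ 10, so v_1 = 10^{−1} = 4 (mod 13).
  i = 2 (α = 5): (5−7)(5−8)(5−1)(5−10) = (−2)·(−3)·4·(−5) = −120 ≡ 10, so v_2 = 10^{−1} = 4 (mod 13).
  i = 3 (α = 8): (8−7)(8−5)(8−1)(8−10) = 1·3·7·(−2) = −42 ≡ 10, so v_3 = 10^{−1} = 4 (mod 13).
  i = 4 (α = 1): (1−7)(1−5)(1−8)(1−10) = (−6)·(−4)·(−7)·(−9) = 1512 ≡ 4, so v_4 = 4^{−1} = 10 (mod 13).
  i = 5 (α = 10): (10−7)(10−5)(10−8)(10−1) = 3·5·2·9 = 270 ≡ 10, so v_5 = 10^{−1} = 4 (mod 13).
  v = [4, 4, 4, 10, 4].
Step 2: syndromes of r = [7, 4, 2, 9, 5] (all sums mod 13).
  S_0 = Σ v_i r_i = 4·7 + 4·4 + 4·2 + 10·9 + 4·5 = 162 ≡ 6.
  S_1 = Σ v_i α_i r_i = 4·7·7 + 4·5·4 + 4·8·2 + 10·1·9 + 4·10·5 = 630 ≡ 6.
  α_i^2 mod 13 = [10, 12, 12, 1, 9].
  S_2 = Σ v_i α_i^2 r_i = 4·10·7 + 4·12·4 + 4·12·2 + 10·1·9 + 4·9·5 = 838 ≡ 6.
  S = (6, 6, 6) ≠ 0, so r is not a codeword (an error is present).
Step 3: locate the error. For a single error e at position i, S_ℓ = v_i·e·α_i^ℓ, so α_err = S_1/S_0.
  S_0^{−1} = 6^{−1} = 11 (mod 13), so α_err = 6·11 = 66 ≡ 1 = α_4. Error position i = 4.
  Consistency check: S_2/S_1 = 6·11 = 66 ≡ 1 = α_err ✓ (single-error assumption holds).
Step 4: error magnitude e = S_0/v_4 = S_0·∏_{j≠4}(α_4 − α_j) = 6·4 = 24 ≡ 11 (mod 13).
Step 5: correct position 4: c_4 = r_4 − e = 9 − 11 ≡ 11 (mod 13). Hence c = [7, 4, 2, 11, 5].
  Check: interpolating c through the α_i gives m(x) = 3 + 8·x (degree < 2) with m(α_i) = c_i for every i, so c is indeed a codeword.


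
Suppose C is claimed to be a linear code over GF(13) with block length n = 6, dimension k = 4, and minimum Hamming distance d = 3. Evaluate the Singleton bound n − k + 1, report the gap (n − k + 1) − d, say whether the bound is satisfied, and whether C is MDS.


Singleton RHS = n − k + 1 = 3, slack = 0, bound satisfied, MDS.

Singleton bound: d ≤ n − k + 1.
Here n = 6, k = 4, so n − k + 1 = 3.
Given d = 3, check d ≤ 3: YES.
Slack = (n − k + 1) − d = 0.
The code is MDS (slack = 0).
Description: the claimed parameters are [6, 4, 3]_13; such a code would be MDS (meets Singleton bound).


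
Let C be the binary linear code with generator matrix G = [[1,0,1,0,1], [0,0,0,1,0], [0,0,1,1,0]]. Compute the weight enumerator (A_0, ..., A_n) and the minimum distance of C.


Weight distribution: A_0 = 1, A_1 = 2, A_2 = 2, A_3 = 2, A_4 = 1. Minimum distance d = 1.

Enumerate all 2^3 = 8 messages m ∈ F_2^3.
For each, compute codeword c = mG in F_2^5, then tally its weight.
  m = 000 → c = 00000, weight = 0.
  m = 100 → c = 10101, weight = 3.
  m = 010 → c = 00010, weight = 1.
  m = 110 → c = 10111, weight = 4.
  m = 001 → c = 00110, weight = 2.
  m = 101 → c = 10011, weight = 3.
  m = 011 → c = 00100, weight = 1.
  m = 111 → c = 10001, weight = 2.
Tally weights:
  weight 0: 1 codewords.
  weight 1: 2 codewords.
  weight 2: 2 codewords.
  weight 3: 2 codewords.
  weight 4: 1 codewords.
Minimum distance d = smallest w > 0 with A_w > 0 = 1.
Sanity: Σ A_w = 8 = 2^3 = 8 ✓.


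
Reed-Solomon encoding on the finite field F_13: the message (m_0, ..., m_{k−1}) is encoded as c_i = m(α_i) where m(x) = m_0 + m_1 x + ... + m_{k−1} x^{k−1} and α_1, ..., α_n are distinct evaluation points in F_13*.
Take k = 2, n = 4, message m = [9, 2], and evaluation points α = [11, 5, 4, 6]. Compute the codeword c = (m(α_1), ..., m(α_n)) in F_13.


c = [5, 6, 4, 8]

Message polynomial: m(x) = 9 + 2·x (mod 13).
For each evaluation point α_i, compute m(α_i) mod 13:
  α_1 = 11: Horner steps 2 → 5, so m(11) = 5.
  α_2 = 5: Horner steps 2 → 6, so m(5) = 6.
  α_3 = 4: Horner steps 2 → 4, so m(4) = 4.
  α_4 = 6: Horner steps 2 → 8, so m(6) = 8.
Codeword c = [5, 6, 4, 8] ∈ F_13^4.


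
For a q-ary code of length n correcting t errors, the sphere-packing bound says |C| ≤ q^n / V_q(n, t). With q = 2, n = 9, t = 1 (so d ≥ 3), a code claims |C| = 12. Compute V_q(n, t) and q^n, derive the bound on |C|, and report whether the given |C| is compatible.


V_q(n, t) = 10, q^n = 512, Hamming bound = 51, |C| = 12 ≤ bound (satisfied).

Step 1: Compute V_q(n, t) = Σ_{j=0}^1 C(n, j) (q−1)^j.
  j = 0: C(9,0)·(1)^0 = 1·1 = 1.
  j = 1: C(9,1)·(1)^1 = 9·1 = 9.
  V_q(n, t) = 1 + 9 = 10.
Step 2: q^n = 2^9 = 512.
Step 3: Hamming bound ⌊q^n / V_q(n,t)⌋ = ⌊512/10⌋ = 51.
Step 4: Compare |C| = 12 to 51: satisfied.
The claimed |C| lies below the Hamming bound.


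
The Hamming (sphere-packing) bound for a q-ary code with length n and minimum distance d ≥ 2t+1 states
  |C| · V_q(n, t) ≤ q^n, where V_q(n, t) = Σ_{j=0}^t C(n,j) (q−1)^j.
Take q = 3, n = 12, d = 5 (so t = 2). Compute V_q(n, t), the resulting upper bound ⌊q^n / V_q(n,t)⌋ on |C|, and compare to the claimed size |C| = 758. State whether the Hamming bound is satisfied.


V_q(n, t) = 289, q^n = 531441, Hamming bound = 1838, |C| = 758 ≤ bound (satisfied).

Step 1: Compute V_q(n, t) = Σ_{j=0}^2 C(n, j) (q−1)^j.
  j = 0: C(12,0)·(2)^0 = 1·1 = 1.
  j = 1: C(12,1)·(2)^1 = 12·2 = 24.
  j = 2: C(12,2)·(2)^2 = 66·4 = 264.
  V_q(n, t) = 1 + 24 + 264 = 289.
Step 2: q^n = 3^12 = 531441.
Step 3: Hamming bound ⌊q^n / V_q(n,t)⌋ = ⌊531441/289⌋ = 1838.
Step 4: Compare |C| = 758 to 1838: satisfied.
The claimed |C| lies below the Hamming bound.


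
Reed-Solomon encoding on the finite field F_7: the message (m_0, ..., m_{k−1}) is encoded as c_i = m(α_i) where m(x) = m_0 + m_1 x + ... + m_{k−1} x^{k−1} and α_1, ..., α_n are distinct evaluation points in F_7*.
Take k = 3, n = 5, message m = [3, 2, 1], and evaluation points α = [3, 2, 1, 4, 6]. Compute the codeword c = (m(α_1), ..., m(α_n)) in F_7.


c = [4, 4, 6, 6, 2]

Message polynomial: m(x) = 3 + 2·x + 1·x^2 (mod 7).
For each evaluation point α_i, compute m(α_i) mod 7:
  α_1 = 3: Horner steps 1 → 5 → 4, so m(3) = 4.
  α_2 = 2: Horner steps 1 → 4 → 4, so m(2) = 4.
  α_3 = 1: Horner steps 1 → 3 → 6, so m(1) = 6.
  α_4 = 4: Horner steps 1 → 6 → 6, so m(4) = 6.
  α_5 = 6: Horner steps 1 → 1 → 2, so m(6) = 2.
Codeword c = [4, 4, 6, 6, 2] ∈ F_7^5.


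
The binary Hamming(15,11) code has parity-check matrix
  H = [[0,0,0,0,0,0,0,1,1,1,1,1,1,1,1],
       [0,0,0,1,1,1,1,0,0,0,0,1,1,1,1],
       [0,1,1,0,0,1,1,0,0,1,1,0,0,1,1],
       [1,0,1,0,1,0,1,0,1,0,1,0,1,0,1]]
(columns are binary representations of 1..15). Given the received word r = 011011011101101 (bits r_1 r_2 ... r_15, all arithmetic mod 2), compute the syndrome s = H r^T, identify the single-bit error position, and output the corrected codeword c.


s = (0, 1, 1, 1)^T, error position = 7, corrected codeword c = 011011111101101

Compute s = H r^T mod 2 one row at a time:
  s_1 = 1 + 1 + 1 + 0 + 1 + 1 + 0 + 1 = 6 ≡ 0 (mod 2).
  s_2 = 0 + 1 + 1 + 0 + 1 + 1 + 0 + 1 = 5 ≡ 1 (mod 2).
  s_3 = 1 + 1 + 1 + 0 + 1 + 0 + 0 + 1 = 5 ≡ 1 (mod 2).
  s_4 = 0 + 1 + 1 + 0 + 1 + 0 + 1 + 1 = 5 ≡ 1 (mod 2).
s = (0, 1, 1, 1)^T — this equals column 7 of H (binary 0111), so error is at position 7.
Correct: flip bit 7 of r = 011011011101101 to get c = 011011111101101.


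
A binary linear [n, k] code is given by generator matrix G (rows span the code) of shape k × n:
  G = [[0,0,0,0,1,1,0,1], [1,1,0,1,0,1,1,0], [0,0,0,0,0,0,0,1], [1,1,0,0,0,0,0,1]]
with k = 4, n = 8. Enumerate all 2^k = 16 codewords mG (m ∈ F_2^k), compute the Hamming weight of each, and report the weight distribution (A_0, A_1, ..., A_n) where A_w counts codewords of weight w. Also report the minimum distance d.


Weight distribution: A_0 = 1, A_1 = 1, A_2 = 2, A_3 = 4, A_4 = 3, A_5 = 3, A_6 = 2. Minimum distance d = 1.

Enumerate all 2^4 = 16 messages m ∈ F_2^4.
For each, compute codeword c = mG in F_2^8, then tally its weight.
  m = 0000 → c = 00000000, weight = 0.
  m = 1000 → c = 00001101, weight = 3.
  m = 0100 → c = 11010110, weight = 5.
  m = 1100 → c = 11011011, weight = 6.
  m = 0010 → c = 00000001, weight = 1.
  m = 1010 → c = 00001100, weight = 2.
  m = 0110 → c = 11010111, weight = 6.
  m = 1110 → c = 11011010, weight = 5.
  m = 0001 → c = 11000001, weight = 3.
  m = 1001 → c = 11001100, weight = 4.
  m = 0101 → c = 00010111, weight = 4.
  m = 1101 → c = 00011010, weight = 3.
  m = 0011 → c = 11000000, weight = 2.
  m = 1011 → c = 11001101, weight = 5.
  m = 0111 → c = 00010110, weight = 3.
  m = 1111 → c = 00011011, weight = 4.
Tally weights:
  weight 0: 1 codewords.
  weight 1: 1 codewords.
  weight 2: 2 codewords.
  weight 3: 4 codewords.
  weight 4: 3 codewords.
  weight 5: 3 codewords.
  weight 6: 2 codewords.
Minimum distance d = smallest w > 0 with A_w > 0 = 1.
Sanity: Σ A_w = 16 = 2^4 = 16 ✓.


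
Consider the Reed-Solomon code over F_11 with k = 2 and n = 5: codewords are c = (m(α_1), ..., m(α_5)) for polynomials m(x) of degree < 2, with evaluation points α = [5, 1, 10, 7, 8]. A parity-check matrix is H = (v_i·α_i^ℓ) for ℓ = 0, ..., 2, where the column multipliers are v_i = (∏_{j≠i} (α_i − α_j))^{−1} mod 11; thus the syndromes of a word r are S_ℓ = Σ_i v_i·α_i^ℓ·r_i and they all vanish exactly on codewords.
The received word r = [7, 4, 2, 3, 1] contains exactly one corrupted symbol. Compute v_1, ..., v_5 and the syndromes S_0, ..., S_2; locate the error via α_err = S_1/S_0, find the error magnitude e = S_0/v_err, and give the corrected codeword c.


S = (10, 1, 10), error at position 3, error magnitude e = 5, c = [7, 4, 8, 3, 1].

Step 1: column multipliers v_i = (∏_{j≠i}(α_i − α_j))^{−1} mod 11.
  i = 1 (α = 5): (5−1)(5−10)(5−7)(5−8) = 4·(−5)·(−2)·(−3) = −120 ≡ 1, so v_1 = 1^{−1} = 1 (mod 11).
  i = 2 (α = 1): (1−5)(1−10)(1−7)(1−8) = (−4)·(−9)·(−6)·(−7) = 1512 ≡ 5, so v_2 = 5^{−1} = 9 (mod 11).
  i = 3 (α = 10): (10−5)(10−1)(10−7)(10−8) = 5·9·3·2 = 270 ≡ 6, so v_3 = 6^{−1} = 2 (mod 11).
  i = 4 (α = 7): (7−5)(7−1)(7−10)(7−8) = 2·6·(−3)·(−1) = 36 ≡ 3, so v_4 = 3^{−1} = 4 (mod 11).
  i = 5 (α = 8): (8−5)(8−1)(8−10)(8−7) = 3·7·(−2)·1 = −42 ≡ 2, so v_5 = 2^{−1} = 6 (mod 11).
  v = [1, 9, 2, 4, 6].
Step 2: syndromes of r = [7, 4, 2, 3, 1] (all sums mod 11).
  S_0 = Σ v_i r_i = 1·7 + 9·4 + 2·2 + 4·3 + 6·1 = 65 ≡ 10.
  S_1 = Σ v_i α_i r_i = 1·5·7 + 9·1·4 + 2·10·2 + 4·7·3 + 6·8·1 = 243 ≡ 1.
  α_i^2 mod 11 = [3, 1, 1, 5, 9].
  S_2 = Σ v_i α_i^2 r_i = 1·3·7 + 9·1·4 + 2·1·2 + 4·5·3 + 6·9·1 = 175 ≡ 10.
  S = (10, 1, 10) ≠ 0, so r is not a codeword (an error is present).
Step 3: locate the error. For a single error e at position i, S_ℓ = v_i·e·α_i^ℓ, so α_err = S_1/S_0.
  S_0^{−1} = 10^{−1} = 10 (mod 11), so α_err = 1·10 = 10 ≡ 10 = α_3. Error position i = 3.
  Consistency check: S_2/S_1 = 10·1 = 10 ≡ 10 = α_err ✓ (single-error assumption holds).
Step 4: error magnitude e = S_0/v_3 = S_0·∏_{j≠3}(α_3 − α_j) = 10·6 = 60 ≡ 5 (mod 11).
Step 5: correct position 3: c_3 = r_3 − e = 2 − 5 ≡ 8 (mod 11). Hence c = [7, 4, 8, 3, 1].
  Check: interpolating c through the α_i gives m(x) = 6 + 9·x (degree < 2) with m(α_i) = c_i for every i, so c is indeed a codeword.


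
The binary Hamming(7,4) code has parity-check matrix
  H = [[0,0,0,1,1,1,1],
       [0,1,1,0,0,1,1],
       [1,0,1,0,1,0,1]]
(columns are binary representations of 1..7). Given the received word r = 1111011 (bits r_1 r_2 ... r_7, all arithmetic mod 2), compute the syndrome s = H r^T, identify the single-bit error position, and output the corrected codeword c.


s = (1, 0, 1)^T, error position = 5, corrected codeword c = 1111111

Compute s = H r^T mod 2 one row at a time:
  s_1 = 1 + 0 + 1 + 1 = 3 ≡ 1 (mod 2).
  s_2 = 1 + 1 + 1 + 1 = 4 ≡ 0 (mod 2).
  s_3 = 1 + 1 + 0 + 1 = 3 ≡ 1 (mod 2).
s = (1, 0, 1)^T — this equals column 5 of H (binary 101), so error is at position 5.
Correct: flip bit 5 of r = 1111011 to get c = 1111111.


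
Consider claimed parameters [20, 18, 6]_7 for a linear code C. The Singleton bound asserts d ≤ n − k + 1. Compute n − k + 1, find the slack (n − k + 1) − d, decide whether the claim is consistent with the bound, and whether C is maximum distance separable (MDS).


Singleton RHS = n − k + 1 = 3, slack = -3, bound violated (no such code; not MDS).

Singleton bound: d ≤ n − k + 1.
Here n = 20, k = 18, so n − k + 1 = 3.
Given d = 6, check d ≤ 3: NO.
Slack = (n − k + 1) − d = -3.
The slack is negative: d = 6 exceeds n − k + 1 = 3 by 3, so the Singleton bound is violated and no linear [20, 18, 6]_7 code can exist. In particular it is not MDS (MDS requires d = n − k + 1 exactly).
Description: the claimed parameters are [20, 18, 6]_7; such a code would be impossible (violates the Singleton bound).


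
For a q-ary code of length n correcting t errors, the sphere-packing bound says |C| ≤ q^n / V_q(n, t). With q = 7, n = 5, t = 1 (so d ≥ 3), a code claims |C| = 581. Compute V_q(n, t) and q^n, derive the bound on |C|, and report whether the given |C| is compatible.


V_q(n, t) = 31, q^n = 16807, Hamming bound = 542, |C| = 581 > bound (violated).

Step 1: Compute V_q(n, t) = Σ_{j=0}^1 C(n, j) (q−1)^j.
  j = 0: C(5,0)·(6)^0 = 1·1 = 1.
  j = 1: C(5,1)·(6)^1 = 5·6 = 30.
  V_q(n, t) = 1 + 30 = 31.
Step 2: q^n = 7^5 = 16807.
Step 3: Hamming bound ⌊q^n / V_q(n,t)⌋ = ⌊16807/31⌋ = 542.
Step 4: Compare |C| = 581 to 542: violated.
The claimed |C| lies above the Hamming bound, so no 7-ary code of length 5 with d ≥ 3 can have 581 codewords.


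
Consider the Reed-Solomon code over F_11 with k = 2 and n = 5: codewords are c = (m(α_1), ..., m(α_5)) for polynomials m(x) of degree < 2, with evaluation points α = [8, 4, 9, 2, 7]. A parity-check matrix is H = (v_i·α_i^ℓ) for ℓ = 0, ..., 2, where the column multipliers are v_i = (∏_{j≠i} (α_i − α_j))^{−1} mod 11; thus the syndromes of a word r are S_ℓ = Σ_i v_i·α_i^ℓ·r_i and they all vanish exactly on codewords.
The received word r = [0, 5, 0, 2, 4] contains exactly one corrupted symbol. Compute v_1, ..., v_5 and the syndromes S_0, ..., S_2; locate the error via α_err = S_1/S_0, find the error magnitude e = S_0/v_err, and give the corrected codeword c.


S = (1, 9, 4), error at position 3, error magnitude e = 4, c = [0, 5, 7, 2, 4].

Step 1: column multipliers v_i = (∏_{j≠i}(α_i − α_j))^{−1} mod 11.
  i = 1 (α = 8): (8−4)(8−9)(8−2)(8−7) = 4·(−1)·6·1 = −24 ≡ 9, so v_1 = 9^{−1} = 5 (mod 11).
  i = 2 (α = 4): (4−8)(4−9)(4−2)(4−7) = (−4)·(−5)·2·(−3) = −120 ≡ 1, so v_2 = 1^{−1} = 1 (mod 11).
  i = 3 (α = 9): (9−8)(9−4)(9−2)(9−7) = 1·5·7·2 = 70 ≡ 4, so v_3 = 4^{−1} = 3 (mod 11).
  i = 4 (α = 2): (2−8)(2−4)(2−9)(2−7) = (−6)·(−2)·(−7)·(−5) = 420 ≡ 2, so v_4 = 2^{−1} = 6 (mod 11).
  i = 5 (α = 7): (7−8)(7−4)(7−9)(7−2) = (−1)·3·(−2)·5 = 30 ≡ 8, so v_5 = 8^{−1} = 7 (mod 11).
  v = [5, 1, 3, 6, 7].
Step 2: syndromes of r = [0, 5, 0, 2, 4] (all sums mod 11).
  S_0 = Σ v_i r_i = 5·0 + 1·5 + 3·0 + 6·2 + 7·4 = 45 ≡ 1.
  S_1 = Σ v_i α_i r_i = 5·8·0 + 1·4·5 + 3·9·0 + 6·2·2 + 7·7·4 = 240 ≡ 9.
  α_i^2 mod 11 = [9, 5, 4, 4, 5].
  S_2 = Σ v_i α_i^2 r_i = 5·9·0 + 1·5·5 + 3·4·0 + 6·4·2 + 7·5·4 = 213 ≡ 4.
  S = (1, 9, 4) ≠ 0, so r is not a codeword (an error is present).
Step 3: locate the error. For a single error e at position i, S_ℓ = v_i·e·α_i^ℓ, so α_err = S_1/S_0.
  S_0^{−1} = 1^{−1} = 1 (mod 11), so α_err = 9·1 = 9 ≡ 9 = α_3. Error position i = 3.
  Consistency check: S_2/S_1 = 4·5 = 20 ≡ 9 = α_err ✓ (single-error assumption holds).
Step 4: error magnitude e = S_0/v_3 = S_0·∏_{j≠3}(α_3 − α_j) = 1·4 = 4 ≡ 4 (mod 11).
Step 5: correct position 3: c_3 = r_3 − e = 0 − 4 ≡ 7 (mod 11). Hence c = [0, 5, 7, 2, 4].
  Check: interpolating c through the α_i gives m(x) = 10 + 7·x (degree < 2) with m(α_i) = c_i for every i, so c is indeed a codeword.


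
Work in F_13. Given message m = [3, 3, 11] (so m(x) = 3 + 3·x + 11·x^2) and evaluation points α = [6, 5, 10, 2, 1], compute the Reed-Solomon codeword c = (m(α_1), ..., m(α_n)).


c = [1, 7, 2, 1, 4]

Message polynomial: m(x) = 3 + 3·x + 11·x^2 (mod 13).
For each evaluation point α_i, compute m(α_i) mod 13:
  α_1 = 6: Horner steps 11 → 4 → 1, so m(6) = 1.
  α_2 = 5: Horner steps 11 → 6 → 7, so m(5) = 7.
  α_3 = 10: Horner steps 11 → 9 → 2, so m(10) = 2.
  α_4 = 2: Horner steps 11 → 12 → 1, so m(2) = 1.
  α_5 = 1: Horner steps 11 → 1 → 4, so m(1) = 4.
Codeword c = [1, 7, 2, 1, 4] ∈ F_13^5.


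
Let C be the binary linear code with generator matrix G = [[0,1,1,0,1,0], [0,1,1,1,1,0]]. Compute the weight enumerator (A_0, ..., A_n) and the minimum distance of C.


Weight distribution: A_0 = 1, A_1 = 1, A_3 = 1, A_4 = 1. Minimum distance d = 1.

Enumerate all 2^2 = 4 messages m ∈ F_2^2.
For each, compute codeword c = mG in F_2^6, then tally its weight.
  m = 00 → c = 000000, weight = 0.
  m = 10 → c = 011010, weight = 3.
  m = 01 → c = 011110, weight = 4.
  m = 11 → c = 000100, weight = 1.
Tally weights:
  weight 0: 1 codewords.
  weight 1: 1 codewords.
  weight 3: 1 codewords.
  weight 4: 1 codewords.
Minimum distance d = smallest w > 0 with A_w > 0 = 1.
Sanity: Σ A_w = 4 = 2^2 = 4 ✓.


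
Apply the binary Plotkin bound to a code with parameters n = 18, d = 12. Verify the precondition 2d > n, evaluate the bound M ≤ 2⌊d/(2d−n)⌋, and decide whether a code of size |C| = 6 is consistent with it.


Plotkin bound M ≤ 4; given |C| = 6 > bound (violated).

Check applicability: 2d = 24, n = 18.
2d − n = 6 > 0, so Plotkin applies.
Compute d/(2d−n) = 12/6 ≈ 2.0000.
⌊d/(2d−n)⌋ = 2.
Plotkin bound: M ≤ 2·2 = 4.
Given |C| = 6, check: VIOLATED.
This |C| is above the Plotkin bound, so no binary code with n = 18, d = 12 and 6 codewords exists.


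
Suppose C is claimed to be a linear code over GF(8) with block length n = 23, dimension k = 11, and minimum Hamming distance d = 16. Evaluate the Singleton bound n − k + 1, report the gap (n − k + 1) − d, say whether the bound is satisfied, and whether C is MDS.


Singleton RHS = n − k + 1 = 13, slack = -3, bound violated (no such code; not MDS).

Singleton bound: d ≤ n − k + 1.
Here n = 23, k = 11, so n − k + 1 = 13.
Given d = 16, check d ≤ 13: NO.
Slack = (n − k + 1) − d = -3.
The slack is negative: d = 16 exceeds n − k + 1 = 13 by 3, so the Singleton bound is violated and no linear [23, 11, 16]_8 code can exist. In particular it is not MDS (MDS requires d = n − k + 1 exactly).
Description: the claimed parameters are [23, 11, 16]_8; such a code would be impossible (violates the Singleton bound).


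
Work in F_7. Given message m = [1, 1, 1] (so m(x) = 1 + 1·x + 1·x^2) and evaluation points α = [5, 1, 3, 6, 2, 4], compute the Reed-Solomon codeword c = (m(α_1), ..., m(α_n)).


c = [3, 3, 6, 1, 0, 0]

Message polynomial: m(x) = 1 + 1·x + 1·x^2 (mod 7).
For each evaluation point α_i, compute m(α_i) mod 7:
  α_1 = 5: Horner steps 1 → 6 → 3, so m(5) = 3.
  α_2 = 1: Horner steps 1 → 2 → 3, so m(1) = 3.
  α_3 = 3: Horner steps 1 → 4 → 6, so m(3) = 6.
  α_4 = 6: Horner steps 1 → 0 → 1, so m(6) = 1.
  α_5 = 2: Horner steps 1 → 3 → 0, so m(2) = 0.
  α_6 = 4: Horner steps 1 → 5 → 0, so m(4) = 0.
Codeword c = [3, 3, 6, 1, 0, 0] ∈ F_7^6.


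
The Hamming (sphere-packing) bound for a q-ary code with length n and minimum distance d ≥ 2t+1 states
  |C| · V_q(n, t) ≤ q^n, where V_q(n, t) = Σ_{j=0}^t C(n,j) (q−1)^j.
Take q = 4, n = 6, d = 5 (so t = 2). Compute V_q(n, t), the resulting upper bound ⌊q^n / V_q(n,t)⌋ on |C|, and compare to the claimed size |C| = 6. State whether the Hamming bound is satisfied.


V_q(n, t) = 154, q^n = 4096, Hamming bound = 26, |C| = 6 ≤ bound (satisfied).

Step 1: Compute V_q(n, t) = Σ_{j=0}^2 C(n, j) (q−1)^j.
  j = 0: C(6,0)·(3)^0 = 1·1 = 1.
  j = 1: C(6,1)·(3)^1 = 6·3 = 18.
  j = 2: C(6,2)·(3)^2 = 15·9 = 135.
  V_q(n, t) = 1 + 18 + 135 = 154.
Step 2: q^n = 4^6 = 4096.
Step 3: Hamming bound ⌊q^n / V_q(n,t)⌋ = ⌊4096/154⌋ = 26.
Step 4: Compare |C| = 6 to 26: satisfied.
The claimed |C| lies below the Hamming bound.


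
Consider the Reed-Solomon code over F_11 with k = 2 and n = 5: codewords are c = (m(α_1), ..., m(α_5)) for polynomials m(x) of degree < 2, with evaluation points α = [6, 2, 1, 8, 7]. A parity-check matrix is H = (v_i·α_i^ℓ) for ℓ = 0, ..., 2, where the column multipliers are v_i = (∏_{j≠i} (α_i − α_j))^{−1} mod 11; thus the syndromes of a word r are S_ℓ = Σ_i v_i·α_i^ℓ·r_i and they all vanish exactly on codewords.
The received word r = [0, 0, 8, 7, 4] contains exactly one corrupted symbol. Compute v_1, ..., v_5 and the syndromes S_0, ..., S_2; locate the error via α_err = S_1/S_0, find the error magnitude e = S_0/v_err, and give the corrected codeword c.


S = (3, 7, 9), error at position 1, error magnitude e = 10, c = [1, 0, 8, 7, 4].

Step 1: column multipliers v_i = (∏_{j≠i}(α_i − α_j))^{−1} mod 11.
  i = 1 (α = 6): (6−2)(6−1)(6−8)(6−7) = 4·5·(−2)·(−1) = 40 ≡ 7, so v_1 = 7^{−1} = 8 (mod 11).
  i = 2 (α = 2): (2−6)(2−1)(2−8)(2−7) = (−4)·1·(−6)·(−5) = −120 ≡ 1, so v_2 = 1^{−1} = 1 (mod 11).
  i = 3 (α = 1): (1−6)(1−2)(1−8)(1−7) = (−5)·(−1)·(−7)·(−6) = 210 ≡ 1, so v_3 = 1^{−1} = 1 (mod 11).
  i = 4 (α = 8): (8−6)(8−2)(8−1)(8−7) = 2·6·7·1 = 84 ≡ 7, so v_4 = 7^{−1} = 8 (mod 11).
  i = 5 (α = 7): (7−6)(7−2)(7−1)(7−8) = 1·5·6·(−1) = −30 ≡ 3, so v_5 = 3^{−1} = 4 (mod 11).
  v = [8, 1, 1, 8, 4].
Step 2: syndromes of r = [0, 0, 8, 7, 4] (all sums mod 11).
  S_0 = Σ v_i r_i = 8·0 + 1·0 + 1·8 + 8·7 + 4·4 = 80 ≡ 3.
  S_1 = Σ v_i α_i r_i = 8·6·0 + 1·2·0 + 1·1·8 + 8·8·7 + 4·7·4 = 568 ≡ 7.
  α_i^2 mod 11 = [3, 4, 1, 9, 5].
  S_2 = Σ v_i α_i^2 r_i = 8·3·0 + 1·4·0 + 1·1·8 + 8·9·7 + 4·5·4 = 592 ≡ 9.
  S = (3, 7, 9) ≠ 0, so r is not a codeword (an error is present).
Step 3: locate the error. For a single error e at position i, S_ℓ = v_i·e·α_i^ℓ, so α_err = S_1/S_0.
  S_0^{−1} = 3^{−1} = 4 (mod 11), so α_err = 7·4 = 28 ≡ 6 = α_1. Error position i = 1.
  Consistency check: S_2/S_1 = 9·8 = 72 ≡ 6 = α_err ✓ (single-error assumption holds).
Step 4: error magnitude e = S_0/v_1 = S_0·∏_{j≠1}(α_1 − α_j) = 3·7 = 21 ≡ 10 (mod 11).
Step 5: correct position 1: c_1 = r_1 − e = 0 − 10 ≡ 1 (mod 11). Hence c = [1, 0, 8, 7, 4].
  Check: interpolating c through the α_i gives m(x) = 5 + 3·x (degree < 2) with m(α_i) = c_i for every i, so c is indeed a codeword.


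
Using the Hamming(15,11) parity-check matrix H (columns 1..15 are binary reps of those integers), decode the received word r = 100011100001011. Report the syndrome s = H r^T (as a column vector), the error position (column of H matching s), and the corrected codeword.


s = (1, 0, 0, 0)^T, error position = 8, corrected codeword c = 100011110001011

Compute s = H r^T mod 2 one row at a time:
  s_1 = 0 + 0 + 0 + 0 + 1 + 0 + 1 + 1 = 3 ≡ 1 (mod 2).
  s_2 = 0 + 1 + 1 + 1 + 1 + 0 + 1 + 1 = 6 ≡ 0 (mod 2).
  s_3 = 0 + 0 + 1 + 1 + 0 + 0 + 1 + 1 = 4 ≡ 0 (mod 2).
  s_4 = 1 + 0 + 1 + 1 + 0 + 0 + 0 + 1 = 4 ≡ 0 (mod 2).
s = (1, 0, 0, 0)^T — this equals column 8 of H (binary 1000), so error is at position 8.
Correct: flip bit 8 of r = 100011100001011 to get c = 100011110001011.


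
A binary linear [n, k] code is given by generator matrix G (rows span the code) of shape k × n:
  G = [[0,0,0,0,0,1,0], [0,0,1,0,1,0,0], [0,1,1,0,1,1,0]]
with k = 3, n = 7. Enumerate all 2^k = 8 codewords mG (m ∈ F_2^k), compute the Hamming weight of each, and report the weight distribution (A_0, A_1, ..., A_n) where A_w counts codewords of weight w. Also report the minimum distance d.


Weight distribution: A_0 = 1, A_1 = 2, A_2 = 2, A_3 = 2, A_4 = 1. Minimum distance d = 1.

Enumerate all 2^3 = 8 messages m ∈ F_2^3.
For each, compute codeword c = mG in F_2^7, then tally its weight.
  m = 000 → c = 0000000, weight = 0.
  m = 100 → c = 0000010, weight = 1.
  m = 010 → c = 0010100, weight = 2.
  m = 110 → c = 0010110, weight = 3.
  m = 001 → c = 0110110, weight = 4.
  m = 101 → c = 0110100, weight = 3.
  m = 011 → c = 0100010, weight = 2.
  m = 111 → c = 0100000, weight = 1.
Tally weights:
  weight 0: 1 codewords.
  weight 1: 2 codewords.
  weight 2: 2 codewords.
  weight 3: 2 codewords.
  weight 4: 1 codewords.
Minimum distance d = smallest w > 0 with A_w > 0 = 1.
Sanity: Σ A_w = 8 = 2^3 = 8 ✓.


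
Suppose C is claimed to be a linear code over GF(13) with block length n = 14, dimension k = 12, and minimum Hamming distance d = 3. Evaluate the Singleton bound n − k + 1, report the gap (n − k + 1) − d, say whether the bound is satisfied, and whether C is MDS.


Singleton RHS = n − k + 1 = 3, slack = 0, bound satisfied, MDS.

Singleton bound: d ≤ n − k + 1.
Here n = 14, k = 12, so n − k + 1 = 3.
Given d = 3, check d ≤ 3: YES.
Slack = (n − k + 1) − d = 0.
The code is MDS (slack = 0).
Description: the claimed parameters are [14, 12, 3]_13; such a code would be MDS (meets Singleton bound).


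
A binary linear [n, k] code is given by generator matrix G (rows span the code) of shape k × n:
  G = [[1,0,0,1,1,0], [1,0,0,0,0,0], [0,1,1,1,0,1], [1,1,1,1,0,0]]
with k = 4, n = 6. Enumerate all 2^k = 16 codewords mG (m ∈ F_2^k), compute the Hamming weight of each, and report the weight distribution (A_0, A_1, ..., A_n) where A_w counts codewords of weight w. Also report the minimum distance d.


Weight distribution: A_0 = 1, A_1 = 2, A_2 = 2, A_3 = 4, A_4 = 5, A_5 = 2. Minimum distance d = 1.

Enumerate all 2^4 = 16 messages m ∈ F_2^4.
For each, compute codeword c = mG in F_2^6, then tally its weight.
  m = 0000 → c = 000000, weight = 0.
  m = 1000 → c = 100110, weight = 3.
  m = 0100 → c = 100000, weight = 1.
  m = 1100 → c = 000110, weight = 2.
  m = 0010 → c = 011101, weight = 4.
  m = 1010 → c = 111011, weight = 5.
  m = 0110 → c = 111101, weight = 5.
  m = 1110 → c = 011011, weight = 4.
  m = 0001 → c = 111100, weight = 4.
  m = 1001 → c = 011010, weight = 3.
  m = 0101 → c = 011100, weight = 3.
  m = 1101 → c = 111010, weight = 4.
  m = 0011 → c = 100001, weight = 2.
  m = 1011 → c = 000111, weight = 3.
  m = 0111 → c = 000001, weight = 1.
  m = 1111 → c = 100111, weight = 4.
Tally weights:
  weight 0: 1 codewords.
  weight 1: 2 codewords.
  weight 2: 2 codewords.
  weight 3: 4 codewords.
  weight 4: 5 codewords.
  weight 5: 2 codewords.
Minimum distance d = smallest w > 0 with A_w > 0 = 1.
Sanity: Σ A_w = 16 = 2^4 = 16 ✓.


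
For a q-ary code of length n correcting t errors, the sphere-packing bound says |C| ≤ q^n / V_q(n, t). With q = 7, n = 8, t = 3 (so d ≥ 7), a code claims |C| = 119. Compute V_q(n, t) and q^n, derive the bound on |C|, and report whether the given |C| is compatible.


V_q(n, t) = 13153, q^n = 5764801, Hamming bound = 438, |C| = 119 ≤ bound (satisfied).

Step 1: Compute V_q(n, t) = Σ_{j=0}^3 C(n, j) (q−1)^j.
  j = 0: C(8,0)·(6)^0 = 1·1 = 1.
  j = 1: C(8,1)·(6)^1 = 8·6 = 48.
  j = 2: C(8,2)·(6)^2 = 28·36 = 1008.
  j = 3: C(8,3)·(6)^3 = 56·216 = 12096.
  V_q(n, t) = 1 + 48 + 1008 + 12096 = 13153.
Step 2: q^n = 7^8 = 5764801.
Step 3: Hamming bound ⌊q^n / V_q(n,t)⌋ = ⌊5764801/13153⌋ = 438.
Step 4: Compare |C| = 119 to 438: satisfied.
The claimed |C| lies below the Hamming bound.


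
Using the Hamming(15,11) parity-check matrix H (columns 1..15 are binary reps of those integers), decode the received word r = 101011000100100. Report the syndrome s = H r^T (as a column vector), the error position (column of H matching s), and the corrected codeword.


s = (0, 1, 1, 0)^T, error position = 6, corrected codeword c = 101010000100100

Compute s = H r^T mod 2 one row at a time:
  s_1 = 0 + 0 + 1 + 0 + 0 + 1 + 0 + 0 = 2 ≡ 0 (mod 2).
  s_2 = 0 + 1 + 1 + 0 + 0 + 1 + 0 + 0 = 3 ≡ 1 (mod 2).
  s_3 = 0 + 1 + 1 + 0 + 1 + 0 + 0 + 0 = 3 ≡ 1 (mod 2).
  s_4 = 1 + 1 + 1 + 0 + 0 + 0 + 1 + 0 = 4 ≡ 0 (mod 2).
s = (0, 1, 1, 0)^T — this equals column 6 of H (binary 0110), so error is at position 6.
Correct: flip bit 6 of r = 101011000100100 to get c = 101010000100100.


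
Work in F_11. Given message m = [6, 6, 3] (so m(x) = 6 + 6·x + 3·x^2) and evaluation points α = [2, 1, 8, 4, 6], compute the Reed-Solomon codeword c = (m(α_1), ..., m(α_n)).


c = [8, 4, 4, 1, 7]

Message polynomial: m(x) = 6 + 6·x + 3·x^2 (mod 11).
For each evaluation point α_i, compute m(α_i) mod 11:
  α_1 = 2: Horner steps 3 → 1 → 8, so m(2) = 8.
  α_2 = 1: Horner steps 3 → 9 → 4, so m(1) = 4.
  α_3 = 8: Horner steps 3 → 8 → 4, so m(8) = 4.
  α_4 = 4: Horner steps 3 → 7 → 1, so m(4) = 1.
  α_5 = 6: Horner steps 3 → 2 → 7, so m(6) = 7.
Codeword c = [8, 4, 4, 1, 7] ∈ F_11^5.


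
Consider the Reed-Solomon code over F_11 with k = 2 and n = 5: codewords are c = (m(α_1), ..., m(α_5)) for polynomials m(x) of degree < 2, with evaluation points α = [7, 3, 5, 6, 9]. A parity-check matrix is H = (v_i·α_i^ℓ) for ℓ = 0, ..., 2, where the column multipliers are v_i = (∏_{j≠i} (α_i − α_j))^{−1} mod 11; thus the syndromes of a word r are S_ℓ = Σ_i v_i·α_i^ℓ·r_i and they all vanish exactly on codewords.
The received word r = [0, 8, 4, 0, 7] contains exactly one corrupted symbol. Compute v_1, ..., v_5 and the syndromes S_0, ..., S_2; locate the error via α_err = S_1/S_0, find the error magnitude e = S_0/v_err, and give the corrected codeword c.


S = (1, 6, 3), error at position 4, error magnitude e = 9, c = [0, 8, 4, 2, 7].

Step 1: column multipliers v_i = (∏_{j≠i}(α_i − α_j))^{−1} mod 11.
  i = 1 (α = 7): (7−3)(7−5)(7−6)(7−9) = 4·2·1·(−2) = −16 ≡ 6, so v_1 = 6^{−1} = 2 (mod 11).
  i = 2 (α = 3): (3−7)(3−5)(3−6)(3−9) = (−4)·(−2)·(−3)·(−6) = 144 ≡ 1, so v_2 = 1^{−1} = 1 (mod 11).
  i = 3 (α = 5): (5−7)(5−3)(5−6)(5−9) = (−2)·2·(−1)·(−4) = −16 ≡ 6, so v_3 = 6^{−1} = 2 (mod 11).
  i = 4 (α = 6): (6−7)(6−3)(6−5)(6−9) = (−1)·3·1·(−3) = 9 ≡ 9, so v_4 = 9^{−1} = 5 (mod 11).
  i = 5 (α = 9): (9−7)(9−3)(9−5)(9−6) = 2·6·4·3 = 144 ≡ 1, so v_5 = 1^{−1} = 1 (mod 11).
  v = [2, 1, 2, 5, 1].
Step 2: syndromes of r = [0, 8, 4, 0, 7] (all sums mod 11).
  S_0 = Σ v_i r_i = 2·0 + 1·8 + 2·4 + 5·0 + 1·7 = 23 ≡ 1.
  S_1 = Σ v_i α_i r_i = 2·7·0 + 1·3·8 + 2·5·4 + 5·6·0 + 1·9·7 = 127 ≡ 6.
  α_i^2 mod 11 = [5, 9, 3, 3, 4].
  S_2 = Σ v_i α_i^2 r_i = 2·5·0 + 1·9·8 + 2·3·4 + 5·3·0 + 1·4·7 = 124 ≡ 3.
  S = (1, 6, 3) ≠ 0, so r is not a codeword (an error is present).
Step 3: locate the error. For a single error e at position i, S_ℓ = v_i·e·α_i^ℓ, so α_err = S_1/S_0.
  S_0^{−1} = 1^{−1} = 1 (mod 11), so α_err = 6·1 = 6 ≡ 6 = α_4. Error position i = 4.
  Consistency check: S_2/S_1 = 3·2 = 6 ≡ 6 = α_err ✓ (single-error assumption holds).
Step 4: error magnitude e = S_0/v_4 = S_0·∏_{j≠4}(α_4 − α_j) = 1·9 = 9 ≡ 9 (mod 11).
Step 5: correct position 4: c_4 = r_4 − e = 0 − 9 ≡ 2 (mod 11). Hence c = [0, 8, 4, 2, 7].
  Check: interpolating c through the α_i gives m(x) = 3 + 9·x (degree < 2) with m(α_i) = c_i for every i, so c is indeed a codeword.
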